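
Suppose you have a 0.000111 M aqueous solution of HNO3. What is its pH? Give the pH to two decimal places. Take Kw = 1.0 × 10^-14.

HNO3 is a strong acid and dissociates completely, so [H+] = 0.000111 M.
pH = -log(0.000111) = 3.95

pH = 3.95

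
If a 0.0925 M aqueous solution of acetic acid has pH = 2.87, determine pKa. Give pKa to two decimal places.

[H+] = 10^(-2.87) = 1.35 × 10^-3 M
At equilibrium [HA] = 0.0925 − 1.35 × 10^-3 = 9.11 × 10^-2 M
Ka = [H+][A-]/[HA] = (1.35 × 10^-3)² / 9.11 × 10^-2 = 2.00 × 10^-5
pKa = -log(2.00 × 10^-5) = 4.70

pKa = 4.70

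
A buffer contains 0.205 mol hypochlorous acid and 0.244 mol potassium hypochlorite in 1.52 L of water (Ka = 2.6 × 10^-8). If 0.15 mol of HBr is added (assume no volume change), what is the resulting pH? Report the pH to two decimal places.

pH = 7.01

After neutralization: n(HOCl) = 0.355 mol, n(OCl-) = 0.094 mol.
pKa = −log(2.6 × 10^-8) = 7.585
pH = pKa + log([A⁻]/[HA]) = 7.585 + log(0.094/0.355) = 7.585 -0.577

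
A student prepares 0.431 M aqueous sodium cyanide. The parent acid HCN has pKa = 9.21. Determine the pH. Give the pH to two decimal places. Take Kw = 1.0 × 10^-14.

pH = 11.42

CN- is the conjugate base of the weak acid HCN.
Ka = 10^(−9.21) = 6.17 × 10^-10
Kb = Kw/Ka = 1.0×10^-14 / 6.17 × 10^-10 = 1.62 × 10^-5
From the ICE table, Kb = x²/(0.431 − x) = 1.62 × 10^-5.
Neglecting x in the denominator: x = √(1.62 × 10^-5 × 0.431) = 2.64 × 10^-3 M
Check: 0.61% ionized — well under 5%, approximation valid.
pOH = 2.58, so pH = 14.00 − pOH = 11.42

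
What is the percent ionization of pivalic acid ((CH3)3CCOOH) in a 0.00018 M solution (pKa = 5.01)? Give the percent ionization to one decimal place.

20.7%

(CH3)3CCOOH ⇌ (CH3)3CCOO- + H+; let x = [H+] at equilibrium.
Ka = 10^(−5.01) = 9.77 × 10^-6
Ka = x²/(C₀ − x); solving the quadratic gives x = 3.73 × 10^-5 M.
Fraction ionized = 3.73 × 10^-5 / 0.00018 = 0.2072 → 20.7%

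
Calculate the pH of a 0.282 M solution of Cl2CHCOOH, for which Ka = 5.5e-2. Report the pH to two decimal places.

pH = 1.00

Cl2CHCOOH ⇌ Cl2CHCOO- + H+
From the ICE table, Ka = [H+]²/(0.282 − [H+]) = 5.5 × 10^-2.
[H+] is not negligible relative to C₀; solve [H+]² + 0.055·[H+] − 0.0155 = 0.
[H+] = [−0.055 + √(0.055² + 0.062)]/2 = 1.00 × 10^-1 M
pH = −log[H+] = −log(1.00 × 10^-1) = 1.00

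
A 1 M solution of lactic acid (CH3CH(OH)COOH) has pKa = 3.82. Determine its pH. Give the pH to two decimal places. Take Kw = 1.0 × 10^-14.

CH3CH(OH)COOH ⇌ CH3CH(OH)COO- + H+
Ka = 10^(−3.82) = 1.51 × 10^-4
Ka = x²/(1 − x) = 1.51 × 10^-4
Since Ka ≪ C₀, x ≈ √(Ka·C₀) = 1.23 × 10^-2 M.
(x/C₀ = 1.2% < 5%, so the approximation holds.)
pH = −log[H+] = −log(1.23 × 10^-2) = 1.91

pH = 1.91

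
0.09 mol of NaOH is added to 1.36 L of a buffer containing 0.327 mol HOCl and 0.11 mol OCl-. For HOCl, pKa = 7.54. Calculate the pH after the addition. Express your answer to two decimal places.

pH = 7.47

After neutralization: n(HOCl) = 0.237 mol, n(OCl-) = 0.2 mol.
Henderson–Hasselbalch with mole ratio 0.2/0.237: pH = 7.54 + (-0.074)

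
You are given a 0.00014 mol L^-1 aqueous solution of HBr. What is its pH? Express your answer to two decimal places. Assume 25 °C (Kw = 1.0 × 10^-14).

pH = 3.85

HBr is a strong acid and dissociates completely, so [H+] = 0.00014 M.
pH = -log(0.00014) = 3.85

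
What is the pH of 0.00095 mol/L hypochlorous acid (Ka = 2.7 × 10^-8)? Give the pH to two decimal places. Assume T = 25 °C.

HOCl ⇌ OCl- + H+
From the ICE table, Ka = x²/(0.00095 − x) = 2.7 × 10^-8.
Neglecting x in the denominator: x = √(2.7 × 10^-8 × 0.00095) = 5.06 × 10^-6 M
Check: 0.53% ionized — well under 5%, approximation valid.
pH = −log(5.06 × 10^-6) = 5.30

pH = 5.30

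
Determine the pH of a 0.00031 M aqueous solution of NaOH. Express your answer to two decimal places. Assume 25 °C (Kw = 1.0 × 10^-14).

NaOH is a strong base; [OH-] = 0.00031 M.
pOH = -log(0.00031) = 3.51
pH = 14.00 - 3.51 = 10.49

pH = 10.49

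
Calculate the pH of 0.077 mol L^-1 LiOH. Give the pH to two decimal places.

pH = 12.89

LiOH is a strong base; [OH-] = 0.077 M.
pOH = -log(0.077) = 1.11
pH = 14.00 - 1.11 = 12.89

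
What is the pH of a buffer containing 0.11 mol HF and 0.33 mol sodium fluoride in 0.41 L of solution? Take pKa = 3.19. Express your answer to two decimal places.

pH = pKa + log([A⁻]/[HA]) = 3.19 + log(0.33/0.11)
pH = 3.19 + (+0.477) = 3.67

pH = 3.67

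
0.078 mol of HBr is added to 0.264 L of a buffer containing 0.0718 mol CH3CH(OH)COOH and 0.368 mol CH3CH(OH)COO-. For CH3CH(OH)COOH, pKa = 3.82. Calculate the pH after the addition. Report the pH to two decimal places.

Added H+ converts CH3CH(OH)COO- to CH3CH(OH)COOH: CH3CH(OH)COOH → 0.15 mol, CH3CH(OH)COO- → 0.29 mol.
Henderson–Hasselbalch with mole ratio 0.29/0.15: pH = 3.82 + (+0.286)

pH = 4.11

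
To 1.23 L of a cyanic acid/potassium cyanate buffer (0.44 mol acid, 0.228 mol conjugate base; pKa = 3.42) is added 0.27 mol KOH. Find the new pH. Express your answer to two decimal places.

pH = 3.89

After neutralization: n(HOCN) = 0.17 mol, n(OCN-) = 0.498 mol.
Henderson–Hasselbalch with mole ratio 0.498/0.17: pH = 3.42 + (+0.467)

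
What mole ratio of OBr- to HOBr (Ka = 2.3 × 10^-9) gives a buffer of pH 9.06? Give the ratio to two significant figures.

pKa = -log(2.3 × 10^-9) = 8.638
pH = pKa + log(r) ⇒ log(r) = 9.06 − 8.638 = +0.422
r = [OBr-]/[HOBr] = 10^(+0.422) = 2.64

ratio = 2.6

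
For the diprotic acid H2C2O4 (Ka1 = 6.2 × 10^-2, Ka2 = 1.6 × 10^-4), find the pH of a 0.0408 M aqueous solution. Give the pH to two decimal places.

pH = 1.55

Since Ka1 ≫ Ka2, the first ionization dominates [H+].
Ka1 = x²/(0.0408 − x) = 6.2 × 10^-2
Solving the quadratic: x = (−Ka1 + √(Ka1² + 4·Ka1·C₀))/2 = 2.81 × 10^-2 M
pH = −log(2.81 × 10^-2) = 1.55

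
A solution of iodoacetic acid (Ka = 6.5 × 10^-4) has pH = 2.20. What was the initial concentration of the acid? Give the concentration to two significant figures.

C₀ = 6.8 × 10^-2 M

[H+] = 10^(-2.20) = 6.31 × 10^-3 M = x
Ka = x²/(C₀ − x) ⇒ C₀ = x + x²/Ka
C₀ = 6.31 × 10^-3 + (6.31 × 10^-3)²/(6.5 × 10^-4) = 6.76 × 10^-2 M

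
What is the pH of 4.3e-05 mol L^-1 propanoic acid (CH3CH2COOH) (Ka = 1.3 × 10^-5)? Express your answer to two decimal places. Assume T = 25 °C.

CH3CH2COOH ⇌ CH3CH2COO- + H+
Let x = [H+] at equilibrium. Ka = x²/(4.3e-05 − x).
The 5% rule fails; solving x² + Ka·x − Ka·C₀ = 0 exactly:
x = [−1.3e-05 + √(1.3e-05² + 2.24e-09)]/2 = 1.80 × 10^-5 M
pH = −log(1.80 × 10^-5) = 4.74

pH = 4.74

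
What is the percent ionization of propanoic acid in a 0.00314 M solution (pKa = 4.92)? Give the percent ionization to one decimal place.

6.0%

CH3CH2COOH ⇌ CH3CH2COO- + H+; let x = [H+] at equilibrium.
Ka = 10^(−4.92) = 1.20 × 10^-5
Solve x² + 1.2e-05x − 3.77e-08 = 0 → x = 1.88 × 10^-4 M
Fraction ionized = 1.88 × 10^-4 / 0.00314 = 0.0599 → 6.0%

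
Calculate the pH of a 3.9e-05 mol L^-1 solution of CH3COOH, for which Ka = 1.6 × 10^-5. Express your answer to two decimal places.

pH = 4.74

CH3COOH ⇌ CH3COO- + H+
Let x = [H+] at equilibrium. Ka = x²/(3.9e-05 − x).
Here C₀/Ka ≈ 2.44, so the small-x approximation fails. Use the quadratic:
x = [−1.6e-05 + √(1.6e-05² + 2.5e-09)]/2 = 1.82 × 10^-5 M
pH = −log[H+] = −log(1.82 × 10^-5) = 4.74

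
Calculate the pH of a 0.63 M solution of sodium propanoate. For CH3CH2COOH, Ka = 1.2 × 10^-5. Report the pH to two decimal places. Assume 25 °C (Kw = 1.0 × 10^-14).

CH3CH2COO- is the conjugate base of the weak acid CH3CH2COOH.
Kb = Kw/Ka = 1.0×10^-14 / 1.2 × 10^-5 = 8.33 × 10^-10
Kb = [OH-]²/(0.63 − [OH-]) = 8.33 × 10^-10
Assume [OH-] ≪ 0.63: [OH-] ≈ √(8.33 × 10^-10 × 0.63) = 2.29 × 10^-5 M
pOH = 4.64, so pH = 14.00 − pOH = 9.36

pH = 9.36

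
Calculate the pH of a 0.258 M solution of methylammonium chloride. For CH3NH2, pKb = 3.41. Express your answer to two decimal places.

pH = 5.59

CH3NH3+ is the conjugate acid of the weak base CH3NH2.
Kb = 10^(−3.41) = 3.89 × 10^-4
Ka = Kw/Kb = 1.0×10^-14 / 3.89 × 10^-4 = 2.57 × 10^-11
From the ICE table, Ka = x²/(0.258 − x) = 2.57 × 10^-11.
Neglecting x in the denominator: x = √(2.57 × 10^-11 × 0.258) = 2.57 × 10^-6 M
pH = −log(2.57 × 10^-6) = 5.59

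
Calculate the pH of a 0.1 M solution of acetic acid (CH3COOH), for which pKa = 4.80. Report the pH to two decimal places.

pH = 2.90

CH3COOH ⇌ CH3COO- + H+
Ka = 10^(−4.80) = 1.58 × 10^-5
From the ICE table, Ka = [H+]²/(0.1 − [H+]) = 1.58 × 10^-5.
Assume [H+] ≪ 0.1: [H+] ≈ √(1.58 × 10^-5 × 0.1) = 1.26 × 10^-3 M
pH = −log[H+] = −log(1.26 × 10^-3) = 2.90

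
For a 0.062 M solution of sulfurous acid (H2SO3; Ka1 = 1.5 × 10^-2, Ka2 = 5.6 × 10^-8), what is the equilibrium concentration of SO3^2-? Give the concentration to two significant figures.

5.6 × 10^-8 M

First ionization gives [H+] ≈ [HSO3-] = 2.39 × 10^-2 M.
Second step: Ka2 = [H+][SO3^2-]/[HSO3-] ≈ [SO3^2-] (since [H+] ≈ [HSO3-]).
So [SO3^2-] ≈ Ka2.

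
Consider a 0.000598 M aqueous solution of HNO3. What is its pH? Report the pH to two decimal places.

HNO3 is a strong acid and dissociates completely, so [H+] = 0.000598 M.
pH = -log(0.000598) = 3.22

pH = 3.22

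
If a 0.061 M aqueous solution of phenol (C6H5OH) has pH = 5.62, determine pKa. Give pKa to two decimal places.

[H+] = 10^(-5.62) = 2.40 × 10^-6 M
At equilibrium [HA] = 0.061 − 2.40 × 10^-6 = 6.10 × 10^-2 M
Ka = [H+][A-]/[HA] = (2.40 × 10^-6)² / 6.10 × 10^-2 = 9.44 × 10^-11
pKa = -log(9.44 × 10^-11) = 10.03

pKa = 10.03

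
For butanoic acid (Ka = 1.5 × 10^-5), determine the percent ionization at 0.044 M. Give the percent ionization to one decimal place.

CH3(CH2)2COOH ⇌ CH3(CH2)2COO- + H+; let x = [H+] at equilibrium.
x ≈ √(Ka·C₀) = √(1.5 × 10^-5 × 0.044) = 8.12 × 10^-4 M
Fraction ionized = 8.12 × 10^-4 / 0.044 = 0.0185 → 1.8%

1.8%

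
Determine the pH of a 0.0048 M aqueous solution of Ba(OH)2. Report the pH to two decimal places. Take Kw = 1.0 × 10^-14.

pH = 11.98

Ba(OH)2 is a strong base (each formula unit releases 2 OH-); [OH-] = 0.0096 M.
pOH = -log(0.0096) = 2.02
pH = 14.00 - 2.02 = 11.98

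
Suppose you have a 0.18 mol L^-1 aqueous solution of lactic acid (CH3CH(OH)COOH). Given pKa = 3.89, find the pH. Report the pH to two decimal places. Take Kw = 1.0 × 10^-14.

CH3CH(OH)COOH ⇌ CH3CH(OH)COO- + H+
Ka = 10^(−3.89) = 1.29 × 10^-4
From the ICE table, Ka = [H+]²/(0.18 − [H+]) = 1.29 × 10^-4.
Neglecting [H+] in the denominator: [H+] = √(1.29 × 10^-4 × 0.18) = 4.82 × 10^-3 M
([H+]/C₀ = 2.7% < 5%, so the approximation holds.)
pH = −log(4.82 × 10^-3) = 2.32

pH = 2.32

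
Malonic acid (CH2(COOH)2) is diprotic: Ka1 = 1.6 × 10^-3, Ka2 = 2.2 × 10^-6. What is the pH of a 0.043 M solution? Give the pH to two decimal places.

Ka1 ≫ Ka2, so treat the first dissociation as the only significant source of H+.
Ka1 = x²/(0.043 − x) = 1.6 × 10^-3
Solving the quadratic: x = (−Ka1 + √(Ka1² + 4·Ka1·C₀))/2 = 7.53 × 10^-3 M
pH = −log(7.53 × 10^-3) = 2.12

pH = 2.12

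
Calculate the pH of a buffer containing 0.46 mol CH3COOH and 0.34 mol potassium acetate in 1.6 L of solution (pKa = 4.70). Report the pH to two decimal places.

Henderson–Hasselbalch: pH = pKa + log([CH3COO-]/[CH3COOH]) = 4.70 + log(0.34/0.46)
pH = 4.70 + (-0.131) = 4.57

pH = 4.57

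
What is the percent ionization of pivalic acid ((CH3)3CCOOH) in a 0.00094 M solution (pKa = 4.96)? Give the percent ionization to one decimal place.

10.2%

(CH3)3CCOOH ⇌ (CH3)3CCOO- + H+; let x = [H+] at equilibrium.
Ka = 10^(−4.96) = 1.10 × 10^-5
Ka = x²/(C₀ − x); solving the quadratic gives x = 9.63 × 10^-5 M.
% ionization = x/C₀ × 100% = 9.63 × 10^-5/0.00094 × 100% = 10.2%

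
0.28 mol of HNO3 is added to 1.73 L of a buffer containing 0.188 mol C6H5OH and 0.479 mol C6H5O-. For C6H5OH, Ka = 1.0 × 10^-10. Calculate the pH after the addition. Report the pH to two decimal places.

pH = 9.63

Added H+ converts C6H5O- to C6H5OH: C6H5OH → 0.468 mol, C6H5O- → 0.199 mol.
pKa = −log(1.0 × 10^-10) = 10.000
pH = pKa + log([A⁻]/[HA]) = 10.000 + log(0.199/0.468) = 10.000 -0.371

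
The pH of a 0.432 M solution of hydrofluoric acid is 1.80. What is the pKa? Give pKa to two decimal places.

pKa = 3.22

[H+] = 10^(-1.80) = 1.58 × 10^-2 M
At equilibrium [HA] = 0.432 − 1.58 × 10^-2 = 4.16 × 10^-1 M
Ka = [H+][A-]/[HA] = (1.58 × 10^-2)² / 4.16 × 10^-1 = 6.00 × 10^-4
pKa = -log(6.00 × 10^-4) = 3.22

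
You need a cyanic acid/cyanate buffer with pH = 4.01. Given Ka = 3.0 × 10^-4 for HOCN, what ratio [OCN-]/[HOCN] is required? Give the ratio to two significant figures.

ratio = 3.1

pKa = -log(3.0 × 10^-4) = 3.523
pH = pKa + log(r) ⇒ log(r) = 4.01 − 3.523 = +0.487
r = [OCN-]/[HOCN] = 10^(+0.487) = 3.07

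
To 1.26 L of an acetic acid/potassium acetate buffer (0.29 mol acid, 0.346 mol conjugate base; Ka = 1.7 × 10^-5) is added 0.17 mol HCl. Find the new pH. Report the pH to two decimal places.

pH = 4.35

Added H+ converts CH3COO- to CH3COOH: CH3COOH → 0.46 mol, CH3COO- → 0.176 mol.
pKa = −log(1.7 × 10^-5) = 4.770
pH = pKa + log(n_CH3COO-/n_CH3COOH) = 4.770 + log(0.176/0.46) = 4.770 + (-0.417)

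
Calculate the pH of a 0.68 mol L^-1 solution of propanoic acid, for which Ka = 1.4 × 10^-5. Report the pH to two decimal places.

CH3CH2COOH ⇌ CH3CH2COO- + H+
From the ICE table, Ka = x²/(0.68 − x) = 1.4 × 10^-5.
Neglecting x in the denominator: x = √(1.4 × 10^-5 × 0.68) = 3.09 × 10^-3 M
(x/C₀ = 0.45% < 5%, so the approximation holds.)
pH = −log(3.09 × 10^-3) = 2.51

pH = 2.51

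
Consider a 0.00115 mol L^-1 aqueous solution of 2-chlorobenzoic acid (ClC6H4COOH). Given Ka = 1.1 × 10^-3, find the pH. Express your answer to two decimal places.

ClC6H4COOH ⇌ ClC6H4COO- + H+
Ka = [H+]²/(0.00115 − [H+]) = 1.1 × 10^-3
[H+] is not negligible relative to C₀; solve [H+]² + 0.0011·[H+] − 1.26e-06 = 0.
[H+] = [−0.0011 + √(0.0011² + 5.06e-06)]/2 = 7.02 × 10^-4 M
pH = −log(7.02 × 10^-4) = 3.15

pH = 3.15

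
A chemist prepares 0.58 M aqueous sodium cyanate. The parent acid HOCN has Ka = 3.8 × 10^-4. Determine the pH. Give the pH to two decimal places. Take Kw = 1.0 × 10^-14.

OCN- is the conjugate base of the weak acid HOCN.
Kb = Kw/Ka = 1.0×10^-14 / 3.8 × 10^-4 = 2.63 × 10^-11
From the ICE table, Kb = x²/(0.58 − x) = 2.63 × 10^-11.
Neglecting x in the denominator: x = √(2.63 × 10^-11 × 0.58) = 3.91 × 10^-6 M
pOH = 5.41, so pH = 14.00 − pOH = 8.59

pH = 8.59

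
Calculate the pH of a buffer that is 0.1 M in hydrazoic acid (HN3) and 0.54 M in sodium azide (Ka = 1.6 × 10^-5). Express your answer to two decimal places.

pKa = −log(1.6 × 10^-5) = 4.796
Using pH = pKa + log([base]/[acid]) with [base]/[acid] = 0.54/0.1:
pH = 4.796 + (+0.732) = 5.53

pH = 5.53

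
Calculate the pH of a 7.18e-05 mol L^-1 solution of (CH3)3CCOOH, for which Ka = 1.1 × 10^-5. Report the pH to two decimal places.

pH = 4.64

(CH3)3CCOOH ⇌ (CH3)3CCOO- + H+
Ka = [H+]²/(7.18e-05 − [H+]) = 1.1 × 10^-5
The 5% rule fails; solving [H+]² + Ka·[H+] − Ka·C₀ = 0 exactly:
[H+] = (−Ka + √(Ka² + 4·Ka·C₀))/2 = 2.31 × 10^-5 M
pH = −log[H+] = −log(2.31 × 10^-5) = 4.64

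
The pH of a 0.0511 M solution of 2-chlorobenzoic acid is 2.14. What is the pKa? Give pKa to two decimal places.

[H+] = 10^(-2.14) = 7.24 × 10^-3 M
At equilibrium [HA] = 0.0511 − 7.24 × 10^-3 = 4.39 × 10^-2 M
Ka = [H+][A-]/[HA] = (7.24 × 10^-3)² / 4.39 × 10^-2 = 1.19 × 10^-3
pKa = -log(1.19 × 10^-3) = 2.92

pKa = 2.92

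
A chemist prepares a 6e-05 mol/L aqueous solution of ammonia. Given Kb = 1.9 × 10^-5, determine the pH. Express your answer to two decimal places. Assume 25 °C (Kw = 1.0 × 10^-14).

pH = 9.41

NH3 + H2O ⇌ NH4+ + OH-
From the ICE table, Kb = x²/(6e-05 − x) = 1.9 × 10^-5.
The 5% rule fails; solving x² + Kb·x − Kb·C₀ = 0 exactly:
x = [−1.9e-05 + √(1.9e-05² + 4.56e-09)]/2 = 2.56 × 10^-5 M
pOH = −log(2.56 × 10^-5) = 4.59; pH = 14.00 − 4.59 = 9.41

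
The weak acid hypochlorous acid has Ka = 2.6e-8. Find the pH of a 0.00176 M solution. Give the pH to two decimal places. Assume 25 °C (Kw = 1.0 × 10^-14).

pH = 5.17

HOCl ⇌ OCl- + H+
Ka = [H+]²/(0.00176 − [H+]) = 2.6 × 10^-8
Since Ka ≪ C₀, [H+] ≈ √(Ka·C₀) = 6.76 × 10^-6 M.
pH = −log[H+] = −log(6.76 × 10^-6) = 5.17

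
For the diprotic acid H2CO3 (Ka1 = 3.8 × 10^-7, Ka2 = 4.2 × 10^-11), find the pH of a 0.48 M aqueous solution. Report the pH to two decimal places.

pH = 3.37

Ka1 ≫ Ka2, so treat the first dissociation as the only significant source of H+.
Ka1 = x²/(0.48 − x) = 3.8 × 10^-7
x ≈ √(3.8 × 10^-7 × 0.48) = 4.27 × 10^-4 M
pH = −log(4.27 × 10^-4) = 3.37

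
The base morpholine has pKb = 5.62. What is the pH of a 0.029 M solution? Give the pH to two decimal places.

C4H8ONH + H2O ⇌ C4H8ONH2+ + OH-
Kb = 10^(−5.62) = 2.40 × 10^-6
From the ICE table, Kb = x²/(0.029 − x) = 2.40 × 10^-6.
Assume x ≪ 0.029: x ≈ √(2.40 × 10^-6 × 0.029) = 2.64 × 10^-4 M
(x/C₀ = 0.91% < 5%, so the approximation holds.)
pOH = −log(2.64 × 10^-4) = 3.58; pH = 14.00 − 3.58 = 10.42

pH = 10.42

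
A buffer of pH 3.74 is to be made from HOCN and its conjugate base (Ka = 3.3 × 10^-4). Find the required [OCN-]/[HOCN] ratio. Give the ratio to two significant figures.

ratio = 1.8

pKa = -log(3.3 × 10^-4) = 3.481
pH = pKa + log(r) ⇒ log(r) = 3.74 − 3.481 = +0.259
r = [OCN-]/[HOCN] = 10^(+0.259) = 1.82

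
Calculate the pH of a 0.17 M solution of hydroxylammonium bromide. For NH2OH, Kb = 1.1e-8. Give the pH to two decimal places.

NH3OH+ is the conjugate acid of the weak base NH2OH.
Ka = Kw/Kb = 1.0×10^-14 / 1.1 × 10^-8 = 9.09 × 10^-7
Let x = [H+] at equilibrium. Ka = x²/(0.17 − x).
Since Ka ≪ C₀, x ≈ √(Ka·C₀) = 3.93 × 10^-4 M.
Check: 0.23% ionized — well under 5%, approximation valid.
pH = −log(3.93 × 10^-4) = 3.41

pH = 3.41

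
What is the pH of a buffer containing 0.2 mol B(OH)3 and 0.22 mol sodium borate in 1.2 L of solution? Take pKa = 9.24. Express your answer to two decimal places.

pH = 9.28

Henderson–Hasselbalch: pH = pKa + log([B(OH)4-]/[B(OH)3]) = 9.24 + log(0.22/0.2)
pH = 9.24 + (+0.041) = 9.28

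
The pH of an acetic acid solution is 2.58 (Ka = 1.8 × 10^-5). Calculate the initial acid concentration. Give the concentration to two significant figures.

[H+] = 10^(-2.58) = 2.63 × 10^-3 M = x
Ka = x²/(C₀ − x) ⇒ C₀ = x + x²/Ka
C₀ = 2.63 × 10^-3 + (2.63 × 10^-3)²/(1.8 × 10^-5) = 3.87 × 10^-1 M

C₀ = 3.9 × 10^-1 M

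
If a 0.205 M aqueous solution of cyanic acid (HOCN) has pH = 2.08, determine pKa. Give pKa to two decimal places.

pKa = 3.45

[H+] = 10^(-2.08) = 8.32 × 10^-3 M
At equilibrium [HA] = 0.205 − 8.32 × 10^-3 = 1.97 × 10^-1 M
Ka = [H+][A-]/[HA] = (8.32 × 10^-3)² / 1.97 × 10^-1 = 3.51 × 10^-4
pKa = -log(3.51 × 10^-4) = 3.45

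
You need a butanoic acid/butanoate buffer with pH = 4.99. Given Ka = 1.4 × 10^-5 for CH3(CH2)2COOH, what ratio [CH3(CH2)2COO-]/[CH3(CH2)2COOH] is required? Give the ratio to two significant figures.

ratio = 1.4

pKa = -log(1.4 × 10^-5) = 4.854
pH = pKa + log(r) ⇒ log(r) = 4.99 − 4.854 = +0.136
r = [CH3(CH2)2COO-]/[CH3(CH2)2COOH] = 10^(+0.136) = 1.37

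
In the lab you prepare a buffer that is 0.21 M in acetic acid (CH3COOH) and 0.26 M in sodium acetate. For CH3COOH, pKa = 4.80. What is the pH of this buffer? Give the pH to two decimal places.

pH = 4.89

pH = pKa + log([A⁻]/[HA]) = 4.80 + log(0.26/0.21)
pH = 4.80 + (+0.093) = 4.89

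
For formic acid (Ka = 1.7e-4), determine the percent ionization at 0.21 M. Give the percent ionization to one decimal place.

2.8%

HCOOH ⇌ HCOO- + H+; let x = [H+] at equilibrium.
x ≈ √(Ka·C₀) = √(1.7 × 10^-4 × 0.21) = 5.97 × 10^-3 M
Fraction ionized = 5.97 × 10^-3 / 0.21 = 0.0284 → 2.8%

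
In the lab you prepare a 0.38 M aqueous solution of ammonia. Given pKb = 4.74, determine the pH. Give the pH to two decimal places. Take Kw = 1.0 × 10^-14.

pH = 11.42

NH3 + H2O ⇌ NH4+ + OH-
Kb = 10^(−4.74) = 1.82 × 10^-5
From the ICE table, Kb = x²/(0.38 − x) = 1.82 × 10^-5.
Assume x ≪ 0.38: x ≈ √(1.82 × 10^-5 × 0.38) = 2.63 × 10^-3 M
Check: 0.69% ionized — well under 5%, approximation valid.
pOH = 2.58, so pH = 14.00 − pOH = 11.42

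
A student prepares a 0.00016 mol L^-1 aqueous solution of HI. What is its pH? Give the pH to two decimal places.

HI is a strong acid and dissociates completely, so [H+] = 0.00016 M.
pH = -log(0.00016) = 3.80

pH = 3.80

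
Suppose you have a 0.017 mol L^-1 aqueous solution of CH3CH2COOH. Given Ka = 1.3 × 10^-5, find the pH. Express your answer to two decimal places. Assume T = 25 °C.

CH3CH2COOH ⇌ CH3CH2COO- + H+
Ka = [H+]²/(0.017 − [H+]) = 1.3 × 10^-5
Since Ka ≪ C₀, [H+] ≈ √(Ka·C₀) = 4.70 × 10^-4 M.
pH = −log[H+] = −log(4.70 × 10^-4) = 3.33

pH = 3.33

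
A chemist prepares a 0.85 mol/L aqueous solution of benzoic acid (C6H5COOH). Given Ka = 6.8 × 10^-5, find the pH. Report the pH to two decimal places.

C6H5COOH ⇌ C6H5COO- + H+
Ka = [H+]²/(0.85 − [H+]) = 6.8 × 10^-5
Since Ka ≪ C₀, [H+] ≈ √(Ka·C₀) = 7.60 × 10^-3 M.
pH = −log[H+] = −log(7.60 × 10^-3) = 2.12

pH = 2.12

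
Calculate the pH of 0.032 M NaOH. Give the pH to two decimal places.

NaOH is a strong base; [OH-] = 0.032 M.
pOH = -log(0.032) = 1.49
pH = 14.00 - 1.49 = 12.51

pH = 12.51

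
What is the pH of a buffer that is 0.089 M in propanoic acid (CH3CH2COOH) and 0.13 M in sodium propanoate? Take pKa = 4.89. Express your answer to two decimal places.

Using pH = pKa + log([base]/[acid]) with [base]/[acid] = 0.13/0.089:
pH = 4.89 + (+0.165) = 5.05

pH = 5.05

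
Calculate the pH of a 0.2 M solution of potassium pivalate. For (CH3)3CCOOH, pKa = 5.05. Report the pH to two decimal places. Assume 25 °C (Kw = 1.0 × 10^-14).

pH = 9.18

(CH3)3CCOO- is the conjugate base of the weak acid (CH3)3CCOOH.
Ka = 10^(−5.05) = 8.91 × 10^-6
Kb = Kw/Ka = 1.0×10^-14 / 8.91 × 10^-6 = 1.12 × 10^-9
From the ICE table, Kb = x²/(0.2 − x) = 1.12 × 10^-9.
Neglecting x in the denominator: x = √(1.12 × 10^-9 × 0.2) = 1.50 × 10^-5 M
(x/C₀ = 0.0075% < 5%, so the approximation holds.)
pOH = 4.82, so pH = 14.00 − pOH = 9.18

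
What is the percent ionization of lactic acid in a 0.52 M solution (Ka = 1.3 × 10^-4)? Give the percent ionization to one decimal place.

CH3CH(OH)COOH ⇌ CH3CH(OH)COO- + H+; let x = [H+] at equilibrium.
x ≈ √(Ka·C₀) = √(1.3 × 10^-4 × 0.52) = 8.22 × 10^-3 M
% ionization = x/C₀ × 100% = 8.22 × 10^-3/0.52 × 100% = 1.6%

1.6%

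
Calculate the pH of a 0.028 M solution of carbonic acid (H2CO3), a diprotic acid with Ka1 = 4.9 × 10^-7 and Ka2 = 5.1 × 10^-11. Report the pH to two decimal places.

pH = 3.93

Since Ka1 ≫ Ka2, the first ionization dominates [H+].
Ka1 = x²/(0.028 − x) = 4.9 × 10^-7
x ≈ √(4.9 × 10^-7 × 0.028) = 1.17 × 10^-4 M
pH = −log(1.17 × 10^-4) = 3.93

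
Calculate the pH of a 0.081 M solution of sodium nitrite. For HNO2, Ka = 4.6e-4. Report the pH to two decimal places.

NO2- is the conjugate base of the weak acid HNO2.
Kb = Kw/Ka = 1.0×10^-14 / 4.6 × 10^-4 = 2.17 × 10^-11
Kb = [OH-]²/(0.081 − [OH-]) = 2.17 × 10^-11
Assume [OH-] ≪ 0.081: [OH-] ≈ √(2.17 × 10^-11 × 0.081) = 1.33 × 10^-6 M
Check: 0.0016% ionized — well under 5%, approximation valid.
pOH = 5.88, so pH = 14.00 − pOH = 8.12

pH = 8.12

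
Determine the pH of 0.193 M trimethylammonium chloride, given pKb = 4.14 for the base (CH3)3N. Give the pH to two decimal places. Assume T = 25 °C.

pH = 5.29

(CH3)3NH+ is the conjugate acid of the weak base (CH3)3N.
Kb = 10^(−4.14) = 7.24 × 10^-5
Ka = Kw/Kb = 1.0×10^-14 / 7.24 × 10^-5 = 1.38 × 10^-10
From the ICE table, Ka = [H+]²/(0.193 − [H+]) = 1.38 × 10^-10.
Since Ka ≪ C₀, [H+] ≈ √(Ka·C₀) = 5.16 × 10^-6 M.
Check: 0.0027% ionized — well under 5%, approximation valid.
pH = −log[H+] = −log(5.16 × 10^-6) = 5.29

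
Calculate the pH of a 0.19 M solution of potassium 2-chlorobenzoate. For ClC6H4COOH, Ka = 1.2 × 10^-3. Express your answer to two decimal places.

ClC6H4COO- is the conjugate base of the weak acid ClC6H4COOH.
Kb = Kw/Ka = 1.0×10^-14 / 1.2 × 10^-3 = 8.33 × 10^-12
Kb = [OH-]²/(0.19 − [OH-]) = 8.33 × 10^-12
Assume [OH-] ≪ 0.19: [OH-] ≈ √(8.33 × 10^-12 × 0.19) = 1.26 × 10^-6 M
pOH = 5.90, so pH = 14.00 − pOH = 8.10

pH = 8.10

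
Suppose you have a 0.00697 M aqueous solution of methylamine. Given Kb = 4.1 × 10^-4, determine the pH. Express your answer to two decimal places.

pH = 11.18

CH3NH2 + H2O ⇌ CH3NH3+ + OH-
Let x = [OH-] at equilibrium. Kb = x²/(0.00697 − x).
The 5% rule fails; solving x² + Kb·x − Kb·C₀ = 0 exactly:
x = [−0.00041 + √(0.00041² + 1.14e-05)]/2 = 1.50 × 10^-3 M
pOH = −log(1.50 × 10^-3) = 2.82; pH = 14.00 − 2.82 = 11.18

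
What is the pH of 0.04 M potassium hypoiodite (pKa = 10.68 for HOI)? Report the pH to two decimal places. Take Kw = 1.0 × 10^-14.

pH = 11.62

OI- is the conjugate base of the weak acid HOI.
Ka = 10^(−10.68) = 2.09 × 10^-11
Kb = Kw/Ka = 1.0×10^-14 / 2.09 × 10^-11 = 4.78 × 10^-4
Let x = [OH-] at equilibrium. Kb = x²/(0.04 − x).
Here C₀/Kb ≈ 83.7, so the small-x approximation fails. Use the quadratic:
x = [−0.000478 + √(0.000478² + 7.65e-05)]/2 = 4.14 × 10^-3 M
pOH = 2.38, so pH = 14.00 − pOH = 11.62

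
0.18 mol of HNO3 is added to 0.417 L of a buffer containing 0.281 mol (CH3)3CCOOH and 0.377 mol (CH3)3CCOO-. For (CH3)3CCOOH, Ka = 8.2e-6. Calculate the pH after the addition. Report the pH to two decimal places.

After neutralization: n((CH3)3CCOOH) = 0.461 mol, n((CH3)3CCOO-) = 0.197 mol.
pKa = −log(8.2 × 10^-6) = 5.086
pH = pKa + log(n_(CH3)3CCOO-/n_(CH3)3CCOOH) = 5.086 + log(0.197/0.461) = 5.086 + (-0.369)

pH = 4.72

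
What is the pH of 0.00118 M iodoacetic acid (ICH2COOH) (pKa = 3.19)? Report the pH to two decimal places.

pH = 3.22

ICH2COOH ⇌ ICH2COO- + H+
Ka = 10^(−3.19) = 6.46 × 10^-4
Ka = [H+]²/(0.00118 − [H+]) = 6.46 × 10^-4
Here C₀/Ka ≈ 1.83, so the small-[H+] approximation fails. Use the quadratic:
[H+] = [−0.000646 + √(0.000646² + 3.05e-06)]/2 = 6.08 × 10^-4 M
pH = −log[H+] = −log(6.08 × 10^-4) = 3.22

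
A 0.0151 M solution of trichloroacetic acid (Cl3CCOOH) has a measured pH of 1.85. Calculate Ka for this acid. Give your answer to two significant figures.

[H+] = 10^(-1.85) = 1.41 × 10^-2 M
At equilibrium [HA] = 0.0151 − 1.41 × 10^-2 = 1.00 × 10^-3 M
Ka = [H+][A-]/[HA] = (1.41 × 10^-2)² / 1.00 × 10^-3 = 2.0 × 10^-1

Ka = 2.0 × 10^-1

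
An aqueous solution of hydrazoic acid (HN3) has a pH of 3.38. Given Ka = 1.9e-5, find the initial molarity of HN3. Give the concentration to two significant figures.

[H+] = 10^(-3.38) = 4.17 × 10^-4 M = x
Ka = x²/(C₀ − x) ⇒ C₀ = x + x²/Ka
C₀ = 4.17 × 10^-4 + (4.17 × 10^-4)²/(1.9 × 10^-5) = 9.57 × 10^-3 M

C₀ = 9.6 × 10^-3 M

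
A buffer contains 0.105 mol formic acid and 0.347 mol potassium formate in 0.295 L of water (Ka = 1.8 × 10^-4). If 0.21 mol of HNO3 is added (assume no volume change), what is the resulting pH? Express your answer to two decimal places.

Added H+ converts HCOO- to HCOOH: HCOOH → 0.315 mol, HCOO- → 0.137 mol.
pKa = −log(1.8 × 10^-4) = 3.745
pH = pKa + log([A⁻]/[HA]) = 3.745 + log(0.137/0.315) = 3.745 -0.362

pH = 3.38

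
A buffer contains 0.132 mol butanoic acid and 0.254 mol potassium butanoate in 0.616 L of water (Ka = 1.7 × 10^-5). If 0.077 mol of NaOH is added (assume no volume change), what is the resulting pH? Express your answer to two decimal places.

pH = 5.55

OH- converts CH3(CH2)2COOH to CH3(CH2)2COO-: CH3(CH2)2COOH → 0.055 mol, CH3(CH2)2COO- → 0.331 mol.
pKa = −log(1.7 × 10^-5) = 4.770
pH = pKa + log([A⁻]/[HA]) = 4.770 + log(0.331/0.055) = 4.770 +0.779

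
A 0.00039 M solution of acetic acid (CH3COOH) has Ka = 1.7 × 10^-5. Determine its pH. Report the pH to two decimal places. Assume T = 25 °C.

pH = 4.13

CH3COOH ⇌ CH3COO- + H+
Ka = [H+]²/(0.00039 − [H+]) = 1.7 × 10^-5
The 5% rule fails; solving [H+]² + Ka·[H+] − Ka·C₀ = 0 exactly:
[H+] = [−1.7e-05 + √(1.7e-05² + 2.65e-08)]/2 = 7.34 × 10^-5 M
pH = −log[H+] = −log(7.34 × 10^-5) = 4.13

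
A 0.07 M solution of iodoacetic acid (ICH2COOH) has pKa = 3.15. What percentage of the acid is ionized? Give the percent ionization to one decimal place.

9.6%

ICH2COOH ⇌ ICH2COO- + H+; let x = [H+] at equilibrium.
Ka = 10^(−3.15) = 7.08 × 10^-4
Solve x² + 0.000708x − 4.96e-05 = 0 → x = 6.69 × 10^-3 M
Fraction ionized = 6.69 × 10^-3 / 0.07 = 0.0956 → 9.6%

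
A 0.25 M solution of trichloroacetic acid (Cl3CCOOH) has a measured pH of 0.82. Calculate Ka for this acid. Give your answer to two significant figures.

Ka = 2.3 × 10^-1

[H+] = 10^(-0.82) = 1.51 × 10^-1 M
At equilibrium [HA] = 0.25 − 1.51 × 10^-1 = 9.90 × 10^-2 M
Ka = [H+][A-]/[HA] = (1.51 × 10^-1)² / 9.90 × 10^-2 = 2.3 × 10^-1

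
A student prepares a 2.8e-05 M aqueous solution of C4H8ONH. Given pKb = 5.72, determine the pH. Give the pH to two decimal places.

pH = 8.81

C4H8ONH + H2O ⇌ C4H8ONH2+ + OH-
Kb = 10^(−5.72) = 1.91 × 10^-6
From the ICE table, Kb = [OH-]²/(2.8e-05 − [OH-]) = 1.91 × 10^-6.
Here C₀/Kb ≈ 14.7, so the small-[OH-] approximation fails. Use the quadratic:
[OH-] = [−1.91e-06 + √(1.91e-06² + 2.14e-10)]/2 = 6.42 × 10^-6 M
pOH = 5.19, so pH = 14.00 − pOH = 8.81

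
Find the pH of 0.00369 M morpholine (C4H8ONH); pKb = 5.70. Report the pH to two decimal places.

pH = 9.93

C4H8ONH + H2O ⇌ C4H8ONH2+ + OH-
Kb = 10^(−5.70) = 2.00 × 10^-6
Kb = [OH-]²/(0.00369 − [OH-]) = 2.00 × 10^-6
Assume [OH-] ≪ 0.00369: [OH-] ≈ √(2.00 × 10^-6 × 0.00369) = 8.59 × 10^-5 M
Check: 2.3% ionized — well under 5%, approximation valid.
pOH = −log(8.59 × 10^-5) = 4.07; pH = 14.00 − 4.07 = 9.93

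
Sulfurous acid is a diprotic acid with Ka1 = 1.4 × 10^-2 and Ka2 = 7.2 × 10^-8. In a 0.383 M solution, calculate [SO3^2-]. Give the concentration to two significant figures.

First ionization gives [H+] ≈ [HSO3-] = 6.66 × 10^-2 M.
Second step: Ka2 = [H+][SO3^2-]/[HSO3-] ≈ [SO3^2-] (since [H+] ≈ [HSO3-]).
So [SO3^2-] ≈ Ka2.

7.2 × 10^-8 M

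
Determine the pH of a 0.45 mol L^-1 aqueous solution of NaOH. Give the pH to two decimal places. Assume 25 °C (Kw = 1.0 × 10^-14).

NaOH is a strong base; [OH-] = 0.45 M.
pOH = -log(0.45) = 0.35
pH = 14.00 - 0.35 = 13.65

pH = 13.65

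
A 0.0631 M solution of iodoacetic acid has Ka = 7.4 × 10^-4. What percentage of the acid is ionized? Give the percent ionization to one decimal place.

10.3%

ICH2COOH ⇌ ICH2COO- + H+; let x = [H+] at equilibrium.
Solve x² + 0.00074x − 4.67e-05 = 0 → x = 6.47 × 10^-3 M
% ionization = x/C₀ × 100% = 6.47 × 10^-3/0.0631 × 100% = 10.3%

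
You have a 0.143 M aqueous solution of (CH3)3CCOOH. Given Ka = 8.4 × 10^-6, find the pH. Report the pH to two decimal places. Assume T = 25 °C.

pH = 2.96

(CH3)3CCOOH ⇌ (CH3)3CCOO- + H+
Ka = x²/(0.143 − x) = 8.4 × 10^-6
Neglecting x in the denominator: x = √(8.4 × 10^-6 × 0.143) = 1.10 × 10^-3 M
(x/C₀ = 0.77% < 5%, so the approximation holds.)
pH = −log[H+] = −log(1.10 × 10^-3) = 2.96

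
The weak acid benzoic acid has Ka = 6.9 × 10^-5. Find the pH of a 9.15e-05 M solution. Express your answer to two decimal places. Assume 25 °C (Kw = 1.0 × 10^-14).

pH = 4.28

C6H5COOH ⇌ C6H5COO- + H+
From the ICE table, Ka = [H+]²/(9.15e-05 − [H+]) = 6.9 × 10^-5.
Here C₀/Ka ≈ 1.33, so the small-[H+] approximation fails. Use the quadratic:
[H+] = (−Ka + √(Ka² + 4·Ka·C₀))/2 = 5.21 × 10^-5 M
pH = −log[H+] = −log(5.21 × 10^-5) = 4.28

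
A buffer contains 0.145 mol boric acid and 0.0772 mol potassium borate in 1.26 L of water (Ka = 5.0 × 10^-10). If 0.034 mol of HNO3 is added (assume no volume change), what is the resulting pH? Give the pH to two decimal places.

pH = 8.68

After neutralization: n(B(OH)3) = 0.179 mol, n(B(OH)4-) = 0.0432 mol.
pKa = −log(5.0 × 10^-10) = 9.301
Henderson–Hasselbalch with mole ratio 0.0432/0.179: pH = 9.301 + (-0.617)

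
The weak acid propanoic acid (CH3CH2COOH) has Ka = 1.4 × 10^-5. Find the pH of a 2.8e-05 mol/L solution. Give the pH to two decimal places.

CH3CH2COOH ⇌ CH3CH2COO- + H+
Let x = [H+] at equilibrium. Ka = x²/(2.8e-05 − x).
The 5% rule fails; solving x² + Ka·x − Ka·C₀ = 0 exactly:
x = (−Ka + √(Ka² + 4·Ka·C₀))/2 = 1.40 × 10^-5 M
pH = −log[H+] = −log(1.40 × 10^-5) = 4.85

pH = 4.85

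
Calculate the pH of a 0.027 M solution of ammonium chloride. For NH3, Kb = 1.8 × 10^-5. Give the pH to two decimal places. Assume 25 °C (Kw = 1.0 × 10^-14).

NH4+ is the conjugate acid of the weak base NH3.
Ka = Kw/Kb = 1.0×10^-14 / 1.8 × 10^-5 = 5.56 × 10^-10
Ka = [H+]²/(0.027 − [H+]) = 5.56 × 10^-10
Assume [H+] ≪ 0.027: [H+] ≈ √(5.56 × 10^-10 × 0.027) = 3.87 × 10^-6 M
Check: 0.014% ionized — well under 5%, approximation valid.
pH = −log[H+] = −log(3.87 × 10^-6) = 5.41

pH = 5.41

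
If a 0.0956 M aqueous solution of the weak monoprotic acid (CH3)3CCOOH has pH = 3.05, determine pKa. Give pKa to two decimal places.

[H+] = 10^(-3.05) = 8.91 × 10^-4 M
At equilibrium [HA] = 0.0956 − 8.91 × 10^-4 = 9.47 × 10^-2 M
Ka = [H+][A-]/[HA] = (8.91 × 10^-4)² / 9.47 × 10^-2 = 8.38 × 10^-6
pKa = -log(8.38 × 10^-6) = 5.08

pKa = 5.08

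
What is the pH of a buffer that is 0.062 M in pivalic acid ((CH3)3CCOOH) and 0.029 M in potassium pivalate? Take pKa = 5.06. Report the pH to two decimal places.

pH = pKa + log([A⁻]/[HA]) = 5.06 + log(0.029/0.062)
pH = 5.06 + (-0.330) = 4.73

pH = 4.73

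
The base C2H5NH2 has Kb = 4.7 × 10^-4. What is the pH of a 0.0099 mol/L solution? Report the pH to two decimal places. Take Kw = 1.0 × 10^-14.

C2H5NH2 + H2O ⇌ C2H5NH3+ + OH-
From the ICE table, Kb = x²/(0.0099 − x) = 4.7 × 10^-4.
x is not negligible relative to C₀; solve x² + 0.00047·x − 4.65e-06 = 0.
x = [−0.00047 + √(0.00047² + 1.86e-05)]/2 = 1.93 × 10^-3 M
pOH = −log(1.93 × 10^-3) = 2.71; pH = 14.00 − 2.71 = 11.29

pH = 11.29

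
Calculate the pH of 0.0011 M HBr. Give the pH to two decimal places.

HBr is a strong acid and dissociates completely, so [H+] = 0.0011 M.
pH = -log(0.0011) = 2.96

pH = 2.96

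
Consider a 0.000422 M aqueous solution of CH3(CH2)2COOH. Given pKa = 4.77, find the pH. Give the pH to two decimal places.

pH = 4.12

CH3(CH2)2COOH ⇌ CH3(CH2)2COO- + H+
Ka = 10^(−4.77) = 1.70 × 10^-5
Ka = [H+]²/(0.000422 − [H+]) = 1.70 × 10^-5
The 5% rule fails; solving [H+]² + Ka·[H+] − Ka·C₀ = 0 exactly:
[H+] = (−Ka + √(Ka² + 4·Ka·C₀))/2 = 7.66 × 10^-5 M
pH = −log[H+] = −log(7.66 × 10^-5) = 4.12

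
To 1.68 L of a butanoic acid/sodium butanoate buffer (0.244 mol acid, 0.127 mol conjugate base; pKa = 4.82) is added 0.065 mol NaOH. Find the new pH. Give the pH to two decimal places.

OH- converts CH3(CH2)2COOH to CH3(CH2)2COO-: CH3(CH2)2COOH → 0.179 mol, CH3(CH2)2COO- → 0.192 mol.
pH = pKa + log([A⁻]/[HA]) = 4.82 + log(0.192/0.179) = 4.82 +0.030

pH = 4.85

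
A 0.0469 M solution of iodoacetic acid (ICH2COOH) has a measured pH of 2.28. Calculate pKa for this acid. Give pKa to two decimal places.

pKa = 3.18

[H+] = 10^(-2.28) = 5.25 × 10^-3 M
At equilibrium [HA] = 0.0469 − 5.25 × 10^-3 = 4.16 × 10^-2 M
Ka = [H+][A-]/[HA] = (5.25 × 10^-3)² / 4.16 × 10^-2 = 6.63 × 10^-4
pKa = -log(6.63 × 10^-4) = 3.18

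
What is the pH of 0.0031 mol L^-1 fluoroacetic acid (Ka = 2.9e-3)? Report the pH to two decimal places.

pH = 2.73

FCH2COOH ⇌ FCH2COO- + H+
Ka = x²/(0.0031 − x) = 2.9 × 10^-3
The 5% rule fails; solving x² + Ka·x − Ka·C₀ = 0 exactly:
x = [−0.0029 + √(0.0029² + 3.6e-05)]/2 = 1.88 × 10^-3 M
pH = −log(1.88 × 10^-3) = 2.73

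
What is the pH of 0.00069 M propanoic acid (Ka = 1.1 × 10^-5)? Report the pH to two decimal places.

pH = 4.09

CH3CH2COOH ⇌ CH3CH2COO- + H+
From the ICE table, Ka = [H+]²/(0.00069 − [H+]) = 1.1 × 10^-5.
[H+] is not negligible relative to C₀; solve [H+]² + 1.1e-05·[H+] − 7.59e-09 = 0.
[H+] = [−1.1e-05 + √(1.1e-05² + 3.04e-08)]/2 = 8.18 × 10^-5 M
pH = −log[H+] = −log(8.18 × 10^-5) = 4.09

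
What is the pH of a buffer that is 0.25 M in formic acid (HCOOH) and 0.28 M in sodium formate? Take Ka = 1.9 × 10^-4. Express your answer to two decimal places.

pKa = −log(1.9 × 10^-4) = 3.721
pH = pKa + log([A⁻]/[HA]) = 3.721 + log(0.28/0.25)
pH = 3.721 + (+0.049) = 3.77

pH = 3.77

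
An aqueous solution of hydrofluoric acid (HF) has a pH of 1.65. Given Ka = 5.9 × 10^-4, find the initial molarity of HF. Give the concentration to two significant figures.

[H+] = 10^(-1.65) = 2.24 × 10^-2 M = x
Ka = x²/(C₀ − x) ⇒ C₀ = x + x²/Ka
C₀ = 2.24 × 10^-2 + (2.24 × 10^-2)²/(5.9 × 10^-4) = 8.73 × 10^-1 M

C₀ = 8.7 × 10^-1 M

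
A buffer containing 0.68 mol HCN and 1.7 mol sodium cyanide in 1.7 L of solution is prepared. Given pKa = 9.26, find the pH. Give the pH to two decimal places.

pH = pKa + log([A⁻]/[HA]) = 9.26 + log(1.7/0.68)
pH = 9.26 + (+0.398) = 9.66

pH = 9.66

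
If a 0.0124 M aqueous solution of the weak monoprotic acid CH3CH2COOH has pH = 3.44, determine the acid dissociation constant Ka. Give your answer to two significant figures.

[H+] = 10^(-3.44) = 3.63 × 10^-4 M
At equilibrium [HA] = 0.0124 − 3.63 × 10^-4 = 1.20 × 10^-2 M
Ka = [H+][A-]/[HA] = (3.63 × 10^-4)² / 1.20 × 10^-2 = 1.1 × 10^-5

Ka = 1.1 × 10^-5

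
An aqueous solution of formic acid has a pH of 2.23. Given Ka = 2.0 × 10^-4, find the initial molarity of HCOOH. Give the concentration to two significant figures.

C₀ = 1.8 × 10^-1 M

[H+] = 10^(-2.23) = 5.89 × 10^-3 M = x
Ka = x²/(C₀ − x) ⇒ C₀ = x + x²/Ka
C₀ = 5.89 × 10^-3 + (5.89 × 10^-3)²/(2.0 × 10^-4) = 1.79 × 10^-1 M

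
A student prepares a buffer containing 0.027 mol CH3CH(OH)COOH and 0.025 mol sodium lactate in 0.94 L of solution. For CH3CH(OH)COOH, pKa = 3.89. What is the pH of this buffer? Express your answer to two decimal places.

pH = 3.86

pH = pKa + log([A⁻]/[HA]) = 3.89 + log(0.025/0.027)
pH = 3.89 + (-0.033) = 3.86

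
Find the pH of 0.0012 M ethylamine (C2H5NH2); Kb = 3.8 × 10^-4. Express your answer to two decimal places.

C2H5NH2 + H2O ⇌ C2H5NH3+ + OH-
From the ICE table, Kb = [OH-]²/(0.0012 − [OH-]) = 3.8 × 10^-4.
Here C₀/Kb ≈ 3.16, so the small-[OH-] approximation fails. Use the quadratic:
[OH-] = (−Kb + √(Kb² + 4·Kb·C₀))/2 = 5.11 × 10^-4 M
pOH = 3.29, so pH = 14.00 − pOH = 10.71

pH = 10.71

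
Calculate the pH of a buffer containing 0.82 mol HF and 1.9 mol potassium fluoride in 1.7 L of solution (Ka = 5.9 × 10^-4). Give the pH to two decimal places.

pH = 3.59

pKa = −log(5.9 × 10^-4) = 3.229
pH = pKa + log([A⁻]/[HA]) = 3.229 + log(1.9/0.82)
pH = 3.229 + (+0.365) = 3.59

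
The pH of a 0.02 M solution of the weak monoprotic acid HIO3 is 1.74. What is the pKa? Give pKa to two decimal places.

[H+] = 10^(-1.74) = 1.82 × 10^-2 M
At equilibrium [HA] = 0.02 − 1.82 × 10^-2 = 1.80 × 10^-3 M
Ka = [H+][A-]/[HA] = (1.82 × 10^-2)² / 1.80 × 10^-3 = 1.84 × 10^-1
pKa = -log(1.84 × 10^-1) = 0.74

pKa = 0.74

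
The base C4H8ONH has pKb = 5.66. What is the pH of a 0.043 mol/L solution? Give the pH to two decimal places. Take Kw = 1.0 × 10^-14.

pH = 10.49

C4H8ONH + H2O ⇌ C4H8ONH2+ + OH-
Kb = 10^(−5.66) = 2.19 × 10^-6
From the ICE table, Kb = [OH-]²/(0.043 − [OH-]) = 2.19 × 10^-6.
Since Kb ≪ C₀, [OH-] ≈ √(Kb·C₀) = 3.07 × 10^-4 M.
pOH = 3.51, so pH = 14.00 − pOH = 10.49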